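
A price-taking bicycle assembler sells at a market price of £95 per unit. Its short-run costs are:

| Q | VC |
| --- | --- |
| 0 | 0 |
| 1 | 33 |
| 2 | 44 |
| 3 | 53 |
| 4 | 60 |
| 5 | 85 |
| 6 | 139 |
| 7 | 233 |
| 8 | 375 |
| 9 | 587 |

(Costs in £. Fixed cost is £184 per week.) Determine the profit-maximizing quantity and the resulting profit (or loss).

Q = 7; profit = £248

Tabulate TR − TC: Q=0: -184; Q=1: -122; Q=2: -38; Q=3: 48; Q=4: 136; Q=5: 206; Q=6: 247; Q=7: 248; Q=8: 201; Q=9: 84.
Profit is maximized at Q = 7. AVC there is 233/7 = £33.29 ≤ P, so producing beats shutting down (which would give -£184).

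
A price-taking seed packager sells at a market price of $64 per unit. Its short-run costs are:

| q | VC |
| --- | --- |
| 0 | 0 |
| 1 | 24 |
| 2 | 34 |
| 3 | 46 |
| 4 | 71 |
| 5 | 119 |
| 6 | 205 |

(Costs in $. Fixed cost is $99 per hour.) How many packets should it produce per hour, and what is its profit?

q = 5; profit = $102

Profit at each row (π = 64q − TC): q=0: -99; q=1: -59; q=2: -5; q=3: 47; q=4: 86; q=5: 102; q=6: 80.
Profit is maximized at q = 5. AVC there is 119/5 = $23.80 ≤ P, so producing beats shutting down (which would give -$99).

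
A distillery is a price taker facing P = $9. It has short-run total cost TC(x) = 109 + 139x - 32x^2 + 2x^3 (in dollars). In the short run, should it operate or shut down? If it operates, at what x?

Shut down

From TC, MC = TC'(x) = 139 - 64x + 6x^2 and AVC = VC/x = 139 - 32x + 2x^2.
AVC hits its minimum where MC = AVC, at x = 8, giving min AVC = 139 - 32·8 + 2·8^2 = $11.
P = $9 lies below min AVC = $11; no output level covers variable cost.
Shutting down limits the loss to fixed cost, $109.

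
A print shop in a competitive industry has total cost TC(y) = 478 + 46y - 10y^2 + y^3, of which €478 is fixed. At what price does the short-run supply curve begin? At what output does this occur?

Short-run supply begins at min AVC. From VC = 46y - 10y^2 + y^3, AVC = 46 - 10y + y^2.
At the minimum of AVC, MC = AVC. MC = 46 - 20y + 3y^2; setting MC = AVC gives 2y^2 - 10y = 0, so y = 5. min AVC = 21.
The firm shuts down for any P below €21.

€21 per unit, at y = 5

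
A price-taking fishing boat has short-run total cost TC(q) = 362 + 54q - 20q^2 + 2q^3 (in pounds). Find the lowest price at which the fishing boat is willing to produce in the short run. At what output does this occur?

£4 per unit, at q = 5

The shutdown price is the minimum of AVC. VC = 54q - 20q^2 + 2q^3, so AVC = 54 - 20q + 2q^2.
At the minimum of AVC, MC = AVC. MC = 54 - 40q + 6q^2; setting MC = AVC gives 4q^2 - 20q = 0, so q = 5. min AVC = 4.
The firm shuts down for any P below £4.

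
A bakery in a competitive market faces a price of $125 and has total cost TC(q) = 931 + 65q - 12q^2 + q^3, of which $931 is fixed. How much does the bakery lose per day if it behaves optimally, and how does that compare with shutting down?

AVC = 65 - 12q + q^2 has its minimum $29 at q = 6; price $125 clears that bar, so the firm operates.
With MC = 65 - 24q + 3q^2, P = MC on the upward-sloping part at q* = 10.
TR = 125·10 = 1250. TC = 931 + 450 = 1381. Profit = 1250 − 1381 = -$131.
By producing, the firm covers all variable cost plus $800 of fixed cost; shutting down would lose the full $931.

Profit = -$131 at q = 10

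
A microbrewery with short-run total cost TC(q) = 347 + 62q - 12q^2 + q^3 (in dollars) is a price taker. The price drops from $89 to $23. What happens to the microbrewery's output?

MC = 62 - 24q + 3q^2; the shutdown threshold is min AVC = $26 (at q = 6).
At P = $89 ≥ min AVC, set P = MC on the rising branch: q = 9.
At P = $23 < min AVC = $26, price no longer covers variable cost at any output, so the firm shuts down: q = 0.

Output falls from 9 to 0 (the firm shuts down)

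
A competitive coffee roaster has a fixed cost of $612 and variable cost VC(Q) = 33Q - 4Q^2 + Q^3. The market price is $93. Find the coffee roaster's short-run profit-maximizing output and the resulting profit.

Profit = -$324 at Q = 6

AVC = 33 - 4Q + Q^2 has its minimum $29 at Q = 2; price $93 clears that bar, so the firm operates.
MC = 33 - 8Q + 3Q^2. Setting P = MC and taking the root on the rising branch gives Q* = 6.
TR = 93·6 = 558. TC = 612 + 270 = 882. Profit = 558 − 882 = -$324.
That loss of $324 beats the $612 the firm would lose by shutting down; producing recovers $288 of fixed cost.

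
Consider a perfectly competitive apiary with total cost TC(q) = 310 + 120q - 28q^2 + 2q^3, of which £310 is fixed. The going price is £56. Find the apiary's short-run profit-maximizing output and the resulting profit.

AVC = 120 - 28q + 2q^2; min AVC = £22 at q = 7. Since P = £56 ≥ min AVC, the firm produces.
MC = 120 - 56q + 6q^2. Setting P = MC and taking the root on the rising branch gives q* = 8.
TR = 56·8 = 448. TC = 310 + 192 = 502. Profit = 448 − 502 = -£54.
Shutting down would mean losing the fixed cost of £310, so operating at a loss of £54 is better by £256.

Profit = -£54 at q = 8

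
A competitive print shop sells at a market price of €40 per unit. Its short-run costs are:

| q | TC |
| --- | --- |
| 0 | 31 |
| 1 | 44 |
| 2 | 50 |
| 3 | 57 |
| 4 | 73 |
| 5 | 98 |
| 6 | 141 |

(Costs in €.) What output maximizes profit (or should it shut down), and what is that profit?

Tabulate TR − TC: q=0: -31; q=1: -4; q=2: 30; q=3: 63; q=4: 87; q=5: 102; q=6: 99.
Profit is maximized at q = 5. AVC there is 67/5 = €13.40 ≤ P, so producing beats shutting down (which would give -€31).

q = 5; profit = €102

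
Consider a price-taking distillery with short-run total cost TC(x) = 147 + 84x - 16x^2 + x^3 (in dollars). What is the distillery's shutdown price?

Short-run supply begins at min AVC. From VC = 84x - 16x^2 + x^3, AVC = 84 - 16x + x^2.
At the minimum of AVC, MC = AVC. MC = 84 - 32x + 3x^2; setting MC = AVC gives 2x^2 - 16x = 0, so x = 8. min AVC = 20.
For P < $20 the firm produces nothing.

$20 per unit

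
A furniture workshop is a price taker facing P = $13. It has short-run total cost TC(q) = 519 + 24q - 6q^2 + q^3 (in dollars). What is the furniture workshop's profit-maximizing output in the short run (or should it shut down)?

Shut down

Strip out fixed cost: VC = 24q - 6q^2 + q^3. Then AVC = 24 - 6q + q^2 and MC = 24 - 12q + 3q^2.
The AVC parabola has its vertex at q = 6/2 = 3, where AVC = 24 - 6·3 + 3^2 = $15.
Since P = $13 < min AVC = $15, price fails to cover variable cost at any output.
Shutting down limits the loss to fixed cost, $519.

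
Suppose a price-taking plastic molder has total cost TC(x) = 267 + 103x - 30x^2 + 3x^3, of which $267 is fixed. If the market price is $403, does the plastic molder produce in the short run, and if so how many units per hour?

Variable cost is VC = 103x - 30x^2 + 3x^3, so AVC = VC/x = 103 - 30x + 3x^2 and MC = dTC/dx = 103 - 60x + 9x^2.
AVC hits its minimum where MC = AVC, at x = 5, giving min AVC = 103 - 30·5 + 3·5^2 = $28.
Since P = $403 ≥ min AVC = $28, price covers variable cost and the firm should produce.
Solving P = MC: -300 - 60x + 9x^2 = 0 ⇒ x = -10/3 or 10. On the upward-sloping branch, x* = 10.
Check: AVC at x = 10 is $103 ≤ P, so revenue covers variable cost.
Profit = P·x − TC = 403·10 − 1297 = $2733.

Produce at x = 10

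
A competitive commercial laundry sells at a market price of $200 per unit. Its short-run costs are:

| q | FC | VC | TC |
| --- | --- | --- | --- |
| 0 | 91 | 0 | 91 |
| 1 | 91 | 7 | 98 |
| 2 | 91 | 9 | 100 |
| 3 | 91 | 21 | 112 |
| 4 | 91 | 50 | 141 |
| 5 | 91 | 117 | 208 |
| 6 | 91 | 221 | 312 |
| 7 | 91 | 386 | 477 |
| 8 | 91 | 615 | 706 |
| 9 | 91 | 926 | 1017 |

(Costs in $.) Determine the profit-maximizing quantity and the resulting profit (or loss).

Profit at each row (π = 200q − TC): q=0: -91; q=1: 102; q=2: 300; q=3: 488; q=4: 659; q=5: 792; q=6: 888; q=7: 923; q=8: 894; q=9: 783.
Profit is maximized at q = 7. AVC there is 386/7 = $55.14 ≤ P, so producing beats shutting down (which would give -$91).

q = 7; profit = $923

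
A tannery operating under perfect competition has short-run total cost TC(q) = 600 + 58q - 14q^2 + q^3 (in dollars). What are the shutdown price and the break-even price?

AVC = 58 - 14q + q^2; minimized at q = 7, giving min AVC = $9. That is the shutdown price.
ATC = 600/q + 58 - 14q + q^2. Setting dATC/dq = −600/q^2 − 14 + 2q = 0 gives q = 10 (since 2·10^3 − 14·10^2 = 600).
min ATC = 600/10 + 58 − 14·10 + 10^2 = $78. That is the break-even price.
For $9 ≤ P < $78 the firm produces at a loss; below $9 it shuts down.

Shutdown price = $9; break-even price = $78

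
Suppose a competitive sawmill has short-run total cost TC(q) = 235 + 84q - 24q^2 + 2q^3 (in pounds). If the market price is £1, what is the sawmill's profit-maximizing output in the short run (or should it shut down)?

From TC, MC = TC'(q) = 84 - 48q + 6q^2 and AVC = VC/q = 84 - 24q + 2q^2.
The AVC parabola has its vertex at q = 24/4 = 6, where AVC = 84 - 24·6 + 2·6^2 = £12.
P = £1 lies below min AVC = £12; no output level covers variable cost.
The firm minimizes its loss by shutting down and losing only its fixed cost of £235.

Shut down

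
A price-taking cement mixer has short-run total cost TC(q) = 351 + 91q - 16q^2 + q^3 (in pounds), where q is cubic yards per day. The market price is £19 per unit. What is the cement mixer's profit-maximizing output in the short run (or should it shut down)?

Variable cost is VC = 91q - 16q^2 + q^3, so AVC = VC/q = 91 - 16q + q^2 and MC = dTC/dq = 91 - 32q + 3q^2.
AVC hits its minimum where MC = AVC, at q = 8, giving min AVC = 91 - 16·8 + 8^2 = £27.
P = £19 lies below min AVC = £27; no output level covers variable cost.
The firm minimizes its loss by shutting down and losing only its fixed cost of £351.

Shut down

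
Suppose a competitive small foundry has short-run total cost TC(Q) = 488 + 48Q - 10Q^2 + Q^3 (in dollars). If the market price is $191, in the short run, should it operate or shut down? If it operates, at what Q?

Variable cost is VC = 48Q - 10Q^2 + Q^3, so AVC = VC/Q = 48 - 10Q + Q^2 and MC = dTC/dQ = 48 - 20Q + 3Q^2.
AVC hits its minimum where MC = AVC, at Q = 5, giving min AVC = 48 - 10·5 + 5^2 = $23.
Because $191 ≥ $23, revenue can cover variable cost; the firm operates.
Solving P = MC: -143 - 20Q + 3Q^2 = 0 ⇒ Q = -13/3 or 11. On the upward-sloping branch, Q* = 11.
Check: AVC at Q = 11 is $59 ≤ P, so revenue covers variable cost.
Profit = P·Q − TC = 191·11 − 1137 = $964.

Produce at Q = 11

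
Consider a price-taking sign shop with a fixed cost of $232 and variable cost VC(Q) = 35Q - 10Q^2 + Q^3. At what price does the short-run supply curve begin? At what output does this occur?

The shutdown price is the minimum of AVC. VC = 35Q - 10Q^2 + Q^3, so AVC = 35 - 10Q + Q^2.
dAVC/dQ = -10 + 2Q = 0 gives Q = 5. min AVC = 35 - 10·5 + 5^2 = 10.
For P < $10 the firm produces nothing.

$10 per unit, at Q = 5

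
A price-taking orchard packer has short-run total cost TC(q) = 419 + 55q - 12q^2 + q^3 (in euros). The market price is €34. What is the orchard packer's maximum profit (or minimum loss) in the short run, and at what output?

Profit = -€321 at q = 7

AVC = 55 - 12q + q^2 has its minimum €19 at q = 6; price €34 clears that bar, so the firm operates.
With MC = 55 - 24q + 3q^2, P = MC on the upward-sloping part at q* = 7.
TR = 34·7 = 238. TC = 419 + 140 = 559. Profit = 238 − 559 = -€321.
Shutting down would mean losing the fixed cost of €419, so operating at a loss of €321 is better by €98.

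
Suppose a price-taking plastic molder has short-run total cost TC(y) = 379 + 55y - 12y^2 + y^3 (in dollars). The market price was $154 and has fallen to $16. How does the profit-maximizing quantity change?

MC = 55 - 24y + 3y^2; the shutdown threshold is min AVC = $19 (at y = 6).
With P = $154 above the shutdown price, P = MC gives y = 11.
At P = $16 < min AVC = $19, price no longer covers variable cost at any output, so the firm shuts down: y = 0.

Output falls from 11 to 0 (the firm shuts down)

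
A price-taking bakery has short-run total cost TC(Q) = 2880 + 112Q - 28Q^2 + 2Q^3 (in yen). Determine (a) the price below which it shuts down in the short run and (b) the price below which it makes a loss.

Shutdown price = min AVC. AVC = 112 - 28Q + 2Q^2, with vertex at Q = 7 and minimum ¥14.
ATC = 2880/Q + 112 - 28Q + 2Q^2. Setting dATC/dQ = −2880/Q^2 − 28 + 4Q = 0 gives Q = 12 (since 4·12^3 − 28·12^2 = 2880).
min ATC = 2880/12 + 112 − 28·12 + 2·12^2 = ¥304. That is the break-even price.
Between these two prices the firm operates at a loss; above ¥304 it earns a profit.

Shutdown price = ¥14; break-even price = ¥304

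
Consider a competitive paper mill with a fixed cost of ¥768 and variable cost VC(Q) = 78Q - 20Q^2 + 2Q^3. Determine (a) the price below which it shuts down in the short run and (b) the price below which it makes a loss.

AVC = 78 - 20Q + 2Q^2; minimized at Q = 5, giving min AVC = ¥28. That is the shutdown price.
ATC = 768/Q + 78 - 20Q + 2Q^2. Setting dATC/dQ = −768/Q^2 − 20 + 4Q = 0 gives Q = 8 (since 4·8^3 − 20·8^2 = 768).
min ATC = 768/8 + 78 − 20·8 + 2·8^2 = ¥142. That is the break-even price.
For ¥28 ≤ P < ¥142 the firm produces at a loss; below ¥28 it shuts down.

Shutdown price = ¥28; break-even price = ¥142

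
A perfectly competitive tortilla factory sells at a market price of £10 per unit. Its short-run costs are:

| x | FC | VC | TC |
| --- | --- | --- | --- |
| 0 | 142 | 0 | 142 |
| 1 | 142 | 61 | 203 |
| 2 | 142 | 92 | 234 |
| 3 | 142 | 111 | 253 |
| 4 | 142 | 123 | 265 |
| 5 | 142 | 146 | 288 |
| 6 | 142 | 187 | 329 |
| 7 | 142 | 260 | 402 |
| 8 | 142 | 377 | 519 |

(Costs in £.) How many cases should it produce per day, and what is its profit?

Profit at each row (π = 10x − TC): x=0: -142; x=1: -193; x=2: -214; x=3: -223; x=4: -225; x=5: -238; x=6: -269; x=7: -332; x=8: -439.
Profit is highest at x = 0. Equivalently, the lowest AVC in the table is 146/5 ≈ £29.20 at x = 5, and P = £10 falls below it — price never covers variable cost, so the firm shuts down and loses only its fixed cost.

x = 0 (shut down); profit = -£142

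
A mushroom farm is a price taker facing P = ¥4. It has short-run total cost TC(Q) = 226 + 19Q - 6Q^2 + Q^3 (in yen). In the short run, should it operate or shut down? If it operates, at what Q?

Shut down

From TC, MC = TC'(Q) = 19 - 12Q + 3Q^2 and AVC = VC/Q = 19 - 6Q + Q^2.
AVC is minimized where dAVC/dQ = -6 + 2Q = 0, at Q = 3; min AVC = 19 - 6·3 + 3^2 = ¥10.
P = ¥4 lies below min AVC = ¥10; no output level covers variable cost.
The firm minimizes its loss by shutting down and losing only its fixed cost of ¥226.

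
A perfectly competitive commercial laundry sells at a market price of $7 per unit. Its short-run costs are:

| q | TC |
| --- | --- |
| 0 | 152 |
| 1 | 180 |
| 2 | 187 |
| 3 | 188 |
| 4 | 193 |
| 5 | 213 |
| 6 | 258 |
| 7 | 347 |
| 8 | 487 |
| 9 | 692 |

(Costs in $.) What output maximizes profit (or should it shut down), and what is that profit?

q = 0 (shut down); profit = -$152

Tabulate TR − TC: q=0: -152; q=1: -173; q=2: -173; q=3: -167; q=4: -165; q=5: -178; q=6: -216; q=7: -298; q=8: -431; q=9: -629.
Profit is highest at q = 0. Equivalently, the lowest AVC in the table is 41/4 ≈ $10.25 at q = 4, and P = $7 falls below it — price never covers variable cost, so the firm shuts down and loses only its fixed cost.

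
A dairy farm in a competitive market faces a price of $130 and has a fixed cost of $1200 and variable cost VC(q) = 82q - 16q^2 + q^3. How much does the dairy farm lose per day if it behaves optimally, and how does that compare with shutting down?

AVC = 82 - 16q + q^2; min AVC = $18 at q = 8. Since P = $130 ≥ min AVC, the firm produces.
MC = 82 - 32q + 3q^2. Setting P = MC and taking the root on the rising branch gives q* = 12.
TR = 130·12 = 1560. TC = 1200 + 408 = 1608. Profit = 1560 − 1608 = -$48.
That loss of $48 beats the $1200 the firm would lose by shutting down; producing recovers $1152 of fixed cost.

Profit = -$48 at q = 12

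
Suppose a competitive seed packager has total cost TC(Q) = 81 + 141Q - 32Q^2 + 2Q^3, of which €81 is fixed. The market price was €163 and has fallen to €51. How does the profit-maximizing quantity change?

MC = 141 - 64Q + 6Q^2; the shutdown threshold is min AVC = €13 (at Q = 8).
With P = €163 above the shutdown price, P = MC gives Q = 11.
At P = €51 ≥ min AVC, set P = MC: Q = 9. The firm stays open but cuts output.

Output falls from 11 to 9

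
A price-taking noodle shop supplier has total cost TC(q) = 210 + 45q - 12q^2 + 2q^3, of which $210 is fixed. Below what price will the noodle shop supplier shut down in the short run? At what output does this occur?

Short-run supply begins at min AVC. From VC = 45q - 12q^2 + 2q^3, AVC = 45 - 12q + 2q^2.
dAVC/dq = -12 + 4q = 0 gives q = 3. min AVC = 45 - 12·3 + 2·3^2 = 27.
The firm shuts down for any P below $27.

$27 per unit, at q = 3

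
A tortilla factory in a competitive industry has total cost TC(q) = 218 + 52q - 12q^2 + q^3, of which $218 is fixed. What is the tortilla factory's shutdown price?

Short-run supply begins at min AVC. From VC = 52q - 12q^2 + q^3, AVC = 52 - 12q + q^2.
dAVC/dq = -12 + 2q = 0 gives q = 6. min AVC = 52 - 12·6 + 6^2 = 16.
So the shutdown price is $16.

$16 per unit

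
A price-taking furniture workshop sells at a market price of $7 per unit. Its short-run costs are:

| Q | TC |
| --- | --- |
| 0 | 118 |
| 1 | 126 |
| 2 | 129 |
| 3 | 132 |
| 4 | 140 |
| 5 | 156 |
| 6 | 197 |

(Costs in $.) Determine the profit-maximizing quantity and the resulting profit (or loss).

Q = 3; profit = -$111

Compute π = P·Q − TC at each output: Q=0: -118; Q=1: -119; Q=2: -115; Q=3: -111; Q=4: -112; Q=5: -121; Q=6: -155.
Profit is maximized at Q = 3. AVC there is 14/3 = $4.67 ≤ P, so producing beats shutting down (which would give -$118).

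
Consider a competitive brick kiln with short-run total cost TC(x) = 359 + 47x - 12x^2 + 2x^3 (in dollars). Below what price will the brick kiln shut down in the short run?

$29 per unit

The firm shuts down when price falls below the minimum of average variable cost. AVC = VC/x = 47 - 12x + 2x^2.
At the minimum of AVC, MC = AVC. MC = 47 - 24x + 6x^2; setting MC = AVC gives 4x^2 - 12x = 0, so x = 3. min AVC = 29.
The firm shuts down for any P below $29.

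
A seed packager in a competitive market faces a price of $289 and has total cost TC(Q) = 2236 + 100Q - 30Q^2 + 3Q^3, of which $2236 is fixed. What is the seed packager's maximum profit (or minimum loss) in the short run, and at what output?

Profit = -$292 at Q = 9

AVC = 100 - 30Q + 3Q^2 has its minimum $25 at Q = 5; price $289 clears that bar, so the firm operates.
With MC = 100 - 60Q + 9Q^2, P = MC on the upward-sloping part at Q* = 9.
TR = 289·9 = 2601. TC = 2236 + 657 = 2893. Profit = 2601 − 2893 = -$292.
That loss of $292 beats the $2236 the firm would lose by shutting down; producing recovers $1944 of fixed cost.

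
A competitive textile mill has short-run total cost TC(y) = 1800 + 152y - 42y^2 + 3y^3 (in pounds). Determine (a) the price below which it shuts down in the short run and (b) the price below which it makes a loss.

Shutdown price = £5; break-even price = £212

Shutdown price = min AVC. AVC = 152 - 42y + 3y^2, with vertex at y = 7 and minimum £5.
ATC = 1800/y + 152 - 42y + 3y^2. Setting dATC/dy = −1800/y^2 − 42 + 6y = 0 gives y = 10 (since 6·10^3 − 42·10^2 = 1800).
min ATC = 1800/10 + 152 − 42·10 + 3·10^2 = £212. That is the break-even price.
For £5 ≤ P < £212 the firm produces at a loss; below £5 it shuts down.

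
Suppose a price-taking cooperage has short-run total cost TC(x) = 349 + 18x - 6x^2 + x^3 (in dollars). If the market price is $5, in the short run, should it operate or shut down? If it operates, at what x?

Shut down

Strip out fixed cost: VC = 18x - 6x^2 + x^3. Then AVC = 18 - 6x + x^2 and MC = 18 - 12x + 3x^2.
AVC is minimized where dAVC/dx = -6 + 2x = 0, at x = 3; min AVC = 18 - 6·3 + 3^2 = $9.
With P < min AVC ($5 < $9), every unit sold adds to the loss.
Best response: produce nothing and absorb the $349 fixed cost.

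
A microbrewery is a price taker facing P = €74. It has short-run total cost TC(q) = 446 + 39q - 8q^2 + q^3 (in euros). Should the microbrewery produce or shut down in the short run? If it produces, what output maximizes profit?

Produce at q = 7

From TC, MC = TC'(q) = 39 - 16q + 3q^2 and AVC = VC/q = 39 - 8q + q^2.
AVC hits its minimum where MC = AVC, at q = 4, giving min AVC = 39 - 8·4 + 4^2 = €23.
Since P = €74 ≥ min AVC = €23, price covers variable cost and the firm should produce.
Set P = MC: 74 = 39 - 16q + 3q^2 → -35 - 16q + 3q^2 = 0. The roots are q = -5/3 and q = 7; the profit-maximizing output is on the rising part of MC, so q* = 7.
Check: AVC at q = 7 is €32 ≤ P, so revenue covers variable cost.
Profit = P·q − TC = 74·7 − 670 = -€152, a loss, but smaller than the €446 fixed cost the firm would lose by shutting down.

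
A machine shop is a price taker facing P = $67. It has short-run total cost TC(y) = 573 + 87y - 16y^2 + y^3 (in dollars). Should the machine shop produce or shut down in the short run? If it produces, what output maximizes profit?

Produce at y = 10

Variable cost is VC = 87y - 16y^2 + y^3, so AVC = VC/y = 87 - 16y + y^2 and MC = dTC/dy = 87 - 32y + 3y^2.
AVC is minimized where dAVC/dy = -16 + 2y = 0, at y = 8; min AVC = 87 - 16·8 + 8^2 = $23.
P = $67 exceeds min AVC = $23, so the firm stays open.
P = MC gives 20 - 32y + 3y^2 = 0, with roots 2/3 and 10. Take the larger (rising MC): y* = 10.
Check: AVC at y = 10 is $27 ≤ P, so revenue covers variable cost.
Profit = P·y − TC = 67·10 − 843 = -$173, a loss, but smaller than the $573 fixed cost the firm would lose by shutting down.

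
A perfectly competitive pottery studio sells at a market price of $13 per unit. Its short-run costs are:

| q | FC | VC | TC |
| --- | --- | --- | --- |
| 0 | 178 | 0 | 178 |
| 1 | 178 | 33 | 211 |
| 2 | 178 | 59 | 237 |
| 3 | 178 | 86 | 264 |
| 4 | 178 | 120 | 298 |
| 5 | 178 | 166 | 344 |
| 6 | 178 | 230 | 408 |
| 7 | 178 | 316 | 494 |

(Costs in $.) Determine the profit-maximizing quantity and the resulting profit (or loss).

Compute π = P·q − TC at each output: q=0: -178; q=1: -198; q=2: -211; q=3: -225; q=4: -246; q=5: -279; q=6: -330; q=7: -403.
Profit is highest at q = 0. Equivalently, the lowest AVC in the table is 86/3 ≈ $28.67 at q = 3, and P = $13 falls below it — price never covers variable cost, so the firm shuts down and loses only its fixed cost.

q = 0 (shut down); profit = -$178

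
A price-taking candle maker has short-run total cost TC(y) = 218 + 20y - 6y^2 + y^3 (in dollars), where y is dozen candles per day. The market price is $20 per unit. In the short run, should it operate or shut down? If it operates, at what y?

Produce at y = 4

From TC, MC = TC'(y) = 20 - 12y + 3y^2 and AVC = VC/y = 20 - 6y + y^2.
AVC hits its minimum where MC = AVC, at y = 3, giving min AVC = 20 - 6·3 + 3^2 = $11.
P = $20 exceeds min AVC = $11, so the firm stays open.
Set P = MC: 20 = 20 - 12y + 3y^2 → -12y + 3y^2 = 0. The roots are y = 0 and y = 4; the profit-maximizing output is on the rising part of MC, so y* = 4.
Check: AVC at y = 4 is $12 ≤ P, so revenue covers variable cost.
Profit = P·y − TC = 20·4 − 266 = -$186, a loss, but smaller than the $218 fixed cost the firm would lose by shutting down.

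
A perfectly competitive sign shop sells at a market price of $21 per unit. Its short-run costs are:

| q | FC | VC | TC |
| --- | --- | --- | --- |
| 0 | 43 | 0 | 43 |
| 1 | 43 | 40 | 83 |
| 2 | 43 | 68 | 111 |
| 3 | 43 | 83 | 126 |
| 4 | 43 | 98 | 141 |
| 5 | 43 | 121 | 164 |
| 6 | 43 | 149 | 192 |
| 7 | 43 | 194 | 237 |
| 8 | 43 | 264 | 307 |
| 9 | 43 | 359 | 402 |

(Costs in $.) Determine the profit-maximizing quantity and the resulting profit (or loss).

q = 0 (shut down); profit = -$43

Compute π = P·q − TC at each output: q=0: -43; q=1: -62; q=2: -69; q=3: -63; q=4: -57; q=5: -59; q=6: -66; q=7: -90; q=8: -139; q=9: -213.
Profit is highest at q = 0. Equivalently, the lowest AVC in the table is 121/5 ≈ $24.20 at q = 5, and P = $21 falls below it — price never covers variable cost, so the firm shuts down and loses only its fixed cost.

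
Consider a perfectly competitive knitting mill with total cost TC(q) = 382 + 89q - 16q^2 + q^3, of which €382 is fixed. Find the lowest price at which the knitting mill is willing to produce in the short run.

€25 per unit

Short-run supply begins at min AVC. From VC = 89q - 16q^2 + q^3, AVC = 89 - 16q + q^2.
At the minimum of AVC, MC = AVC. MC = 89 - 32q + 3q^2; setting MC = AVC gives 2q^2 - 16q = 0, so q = 8. min AVC = 25.
The firm shuts down for any P below €25.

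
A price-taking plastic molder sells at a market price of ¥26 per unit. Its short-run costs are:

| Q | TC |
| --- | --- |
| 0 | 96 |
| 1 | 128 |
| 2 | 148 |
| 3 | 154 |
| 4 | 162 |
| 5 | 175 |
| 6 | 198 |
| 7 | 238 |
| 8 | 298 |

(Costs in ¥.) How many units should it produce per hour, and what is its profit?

Compute π = P·Q − TC at each output: Q=0: -96; Q=1: -102; Q=2: -96; Q=3: -76; Q=4: -58; Q=5: -45; Q=6: -42; Q=7: -56; Q=8: -90.
Profit is maximized at Q = 6. AVC there is 102/6 = ¥17 ≤ P, so producing beats shutting down (which would give -¥96).

Q = 6; profit = -¥42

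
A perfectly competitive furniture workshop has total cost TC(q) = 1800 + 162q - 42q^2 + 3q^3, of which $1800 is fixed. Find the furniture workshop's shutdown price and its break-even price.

Shutdown price = min AVC. AVC = 162 - 42q + 3q^2, with vertex at q = 7 and minimum $15.
ATC = 1800/q + 162 - 42q + 3q^2. Setting dATC/dq = −1800/q^2 − 42 + 6q = 0 gives q = 10 (since 6·10^3 − 42·10^2 = 1800).
min ATC = 1800/10 + 162 − 42·10 + 3·10^2 = $222. That is the break-even price.
For $15 ≤ P < $222 the firm produces at a loss; below $15 it shuts down.

Shutdown price = $15; break-even price = $222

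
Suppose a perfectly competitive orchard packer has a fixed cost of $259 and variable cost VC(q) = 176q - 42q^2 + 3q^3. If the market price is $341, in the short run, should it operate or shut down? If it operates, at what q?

From TC, MC = TC'(q) = 176 - 84q + 9q^2 and AVC = VC/q = 176 - 42q + 3q^2.
AVC hits its minimum where MC = AVC, at q = 7, giving min AVC = 176 - 42·7 + 3·7^2 = $29.
Since P = $341 ≥ min AVC = $29, price covers variable cost and the firm should produce.
P = MC gives -165 - 84q + 9q^2 = 0, with roots -5/3 and 11. Take the larger (rising MC): q* = 11.
Check: AVC at q = 11 is $77 ≤ P, so revenue covers variable cost.
Profit = P·q − TC = 341·11 − 1106 = $2645.

Produce at q = 11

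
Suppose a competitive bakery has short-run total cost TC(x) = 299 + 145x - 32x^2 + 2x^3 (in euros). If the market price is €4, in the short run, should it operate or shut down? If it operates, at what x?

Shut down

Variable cost is VC = 145x - 32x^2 + 2x^3, so AVC = VC/x = 145 - 32x + 2x^2 and MC = dTC/dx = 145 - 64x + 6x^2.
The AVC parabola has its vertex at x = 32/4 = 8, where AVC = 145 - 32·8 + 2·8^2 = €17.
With P < min AVC (€4 < €17), every unit sold adds to the loss.
Best response: produce nothing and absorb the €299 fixed cost.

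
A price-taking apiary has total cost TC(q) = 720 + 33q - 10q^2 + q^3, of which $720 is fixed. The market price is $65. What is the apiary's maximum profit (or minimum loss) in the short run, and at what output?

AVC = 33 - 10q + q^2 has its minimum $8 at q = 5; price $65 clears that bar, so the firm operates.
With MC = 33 - 20q + 3q^2, P = MC on the upward-sloping part at q* = 8.
TR = 65·8 = 520. TC = 720 + 136 = 856. Profit = 520 − 856 = -$336.
That loss of $336 beats the $720 the firm would lose by shutting down; producing recovers $384 of fixed cost.

Profit = -$336 at q = 8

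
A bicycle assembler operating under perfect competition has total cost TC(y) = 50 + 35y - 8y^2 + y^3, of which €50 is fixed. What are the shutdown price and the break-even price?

Shutdown price = €19; break-even price = €30

AVC = 35 - 8y + y^2; minimized at y = 4, giving min AVC = €19. That is the shutdown price.
ATC = 50/y + 35 - 8y + y^2. Setting dATC/dy = −50/y^2 − 8 + 2y = 0 gives y = 5 (since 2·5^3 − 8·5^2 = 50).
min ATC = 50/5 + 35 − 8·5 + 5^2 = €30. That is the break-even price.
For €19 ≤ P < €30 the firm produces at a loss; below €19 it shuts down.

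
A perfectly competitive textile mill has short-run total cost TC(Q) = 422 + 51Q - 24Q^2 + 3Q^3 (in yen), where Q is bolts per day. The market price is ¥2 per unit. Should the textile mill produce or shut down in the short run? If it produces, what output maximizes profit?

From TC, MC = TC'(Q) = 51 - 48Q + 9Q^2 and AVC = VC/Q = 51 - 24Q + 3Q^2.
AVC hits its minimum where MC = AVC, at Q = 4, giving min AVC = 51 - 24·4 + 3·4^2 = ¥3.
P = ¥2 lies below min AVC = ¥3; no output level covers variable cost.
Shutting down limits the loss to fixed cost, ¥422.

Shut down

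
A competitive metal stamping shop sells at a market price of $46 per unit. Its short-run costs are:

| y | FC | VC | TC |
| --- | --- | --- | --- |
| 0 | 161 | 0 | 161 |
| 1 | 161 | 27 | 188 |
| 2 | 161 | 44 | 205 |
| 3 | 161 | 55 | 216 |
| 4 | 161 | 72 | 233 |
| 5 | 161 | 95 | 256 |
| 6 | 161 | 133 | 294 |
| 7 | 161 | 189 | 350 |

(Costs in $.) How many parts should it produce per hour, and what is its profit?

y = 6; profit = -$18

Compute π = P·y − TC at each output: y=0: -161; y=1: -142; y=2: -113; y=3: -78; y=4: -49; y=5: -26; y=6: -18; y=7: -28.
Profit is maximized at y = 6. AVC there is 133/6 = $22.17 ≤ P, so producing beats shutting down (which would give -$161).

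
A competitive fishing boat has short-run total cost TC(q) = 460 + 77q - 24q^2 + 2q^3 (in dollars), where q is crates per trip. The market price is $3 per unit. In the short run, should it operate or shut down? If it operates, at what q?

Shut down

From TC, MC = TC'(q) = 77 - 48q + 6q^2 and AVC = VC/q = 77 - 24q + 2q^2.
AVC is minimized where dAVC/dq = -24 + 4q = 0, at q = 6; min AVC = 77 - 24·6 + 2·6^2 = $5.
P = $3 lies below min AVC = $5; no output level covers variable cost.
Shutting down limits the loss to fixed cost, $460.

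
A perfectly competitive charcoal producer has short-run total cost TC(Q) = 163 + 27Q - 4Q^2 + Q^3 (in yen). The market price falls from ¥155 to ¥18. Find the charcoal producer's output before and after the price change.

Output falls from 8 to 0 (the firm shuts down)

AVC = 27 - 4Q + Q^2, minimized at Q = 2 where min AVC = ¥23. MC = 27 - 8Q + 3Q^2.
At P = ¥155 ≥ min AVC, set P = MC on the rising branch: Q = 8.
At P = ¥18 < min AVC = ¥23, price no longer covers variable cost at any output, so the firm shuts down: Q = 0.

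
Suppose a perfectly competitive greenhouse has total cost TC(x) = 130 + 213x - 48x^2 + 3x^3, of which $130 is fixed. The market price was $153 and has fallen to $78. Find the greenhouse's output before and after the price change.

MC = 213 - 96x + 9x^2; the shutdown threshold is min AVC = $21 (at x = 8).
With P = $153 above the shutdown price, P = MC gives x = 10.
At P = $78 ≥ min AVC, set P = MC: x = 9. The firm stays open but cuts output.

Output falls from 10 to 9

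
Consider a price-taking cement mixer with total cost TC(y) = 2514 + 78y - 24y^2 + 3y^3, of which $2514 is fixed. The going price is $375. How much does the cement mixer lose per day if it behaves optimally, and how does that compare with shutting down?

Profit = -$84 at y = 9

AVC = 78 - 24y + 3y^2; min AVC = $30 at y = 4. Since P = $375 ≥ min AVC, the firm produces.
MC = 78 - 48y + 9y^2. Setting P = MC and taking the root on the rising branch gives y* = 9.
TR = 375·9 = 3375. TC = 2514 + 945 = 3459. Profit = 3375 − 3459 = -$84.
Shutting down would mean losing the fixed cost of $2514, so operating at a loss of $84 is better by $2430.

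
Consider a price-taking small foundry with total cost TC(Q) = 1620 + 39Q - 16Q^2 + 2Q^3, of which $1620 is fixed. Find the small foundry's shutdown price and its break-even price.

Shutdown price = $7; break-even price = $237

Shutdown price = min AVC. AVC = 39 - 16Q + 2Q^2, with vertex at Q = 4 and minimum $7.
ATC = 1620/Q + 39 - 16Q + 2Q^2. Setting dATC/dQ = −1620/Q^2 − 16 + 4Q = 0 gives Q = 9 (since 4·9^3 − 16·9^2 = 1620).
min ATC = 1620/9 + 39 − 16·9 + 2·9^2 = $237. That is the break-even price.
Between these two prices the firm operates at a loss; above $237 it earns a profit.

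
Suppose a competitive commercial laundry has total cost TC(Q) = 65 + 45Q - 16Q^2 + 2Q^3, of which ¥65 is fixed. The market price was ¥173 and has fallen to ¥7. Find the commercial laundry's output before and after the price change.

Output falls from 8 to 0 (the firm shuts down)

MC = 45 - 32Q + 6Q^2; the shutdown threshold is min AVC = ¥13 (at Q = 4).
With P = ¥173 above the shutdown price, P = MC gives Q = 8.
At P = ¥7 < min AVC = ¥13, price no longer covers variable cost at any output, so the firm shuts down: Q = 0.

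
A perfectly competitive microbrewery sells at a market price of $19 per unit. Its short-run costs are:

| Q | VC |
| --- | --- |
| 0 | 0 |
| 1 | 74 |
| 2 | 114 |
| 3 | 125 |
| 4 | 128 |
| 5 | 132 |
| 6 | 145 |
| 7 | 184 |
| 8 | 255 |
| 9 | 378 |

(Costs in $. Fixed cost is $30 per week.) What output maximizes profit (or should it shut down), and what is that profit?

Q = 0 (shut down); profit = -$30

Profit at each row (π = 19Q − TC): Q=0: -30; Q=1: -85; Q=2: -106; Q=3: -98; Q=4: -82; Q=5: -67; Q=6: -61; Q=7: -81; Q=8: -133; Q=9: -237.
Profit is highest at Q = 0. Equivalently, the lowest AVC in the table is 145/6 ≈ $24.17 at Q = 6, and P = $19 falls below it — price never covers variable cost, so the firm shuts down and loses only its fixed cost.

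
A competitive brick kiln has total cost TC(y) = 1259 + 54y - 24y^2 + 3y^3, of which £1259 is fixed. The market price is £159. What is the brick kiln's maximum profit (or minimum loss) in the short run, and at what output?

Profit = -£377 at y = 7

AVC = 54 - 24y + 3y^2; min AVC = £6 at y = 4. Since P = £159 ≥ min AVC, the firm produces.
MC = 54 - 48y + 9y^2. Setting P = MC and taking the root on the rising branch gives y* = 7.
TR = 159·7 = 1113. TC = 1259 + 231 = 1490. Profit = 1113 − 1490 = -£377.
By producing, the firm covers all variable cost plus £882 of fixed cost; shutting down would lose the full £1259.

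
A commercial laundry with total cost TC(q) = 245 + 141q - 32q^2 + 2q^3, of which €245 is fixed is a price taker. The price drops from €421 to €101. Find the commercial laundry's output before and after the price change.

AVC = 141 - 32q + 2q^2, minimized at q = 8 where min AVC = €13. MC = 141 - 64q + 6q^2.
With P = €421 above the shutdown price, P = MC gives q = 14.
At P = €101 ≥ min AVC, set P = MC: q = 10. The firm stays open but cuts output.

Output falls from 14 to 10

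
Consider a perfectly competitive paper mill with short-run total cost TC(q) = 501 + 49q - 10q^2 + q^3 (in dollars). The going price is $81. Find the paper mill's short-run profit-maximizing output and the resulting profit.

Profit = -$117 at q = 8

AVC = 49 - 10q + q^2; min AVC = $24 at q = 5. Since P = $81 ≥ min AVC, the firm produces.
With MC = 49 - 20q + 3q^2, P = MC on the upward-sloping part at q* = 8.
TR = 81·8 = 648. TC = 501 + 264 = 765. Profit = 648 − 765 = -$117.
Shutting down would mean losing the fixed cost of $501, so operating at a loss of $117 is better by $384.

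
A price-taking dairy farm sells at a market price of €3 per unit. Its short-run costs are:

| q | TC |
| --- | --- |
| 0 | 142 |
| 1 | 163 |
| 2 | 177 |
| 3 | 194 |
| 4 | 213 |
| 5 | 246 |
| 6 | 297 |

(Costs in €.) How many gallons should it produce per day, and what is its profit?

Profit at each row (π = 3q − TC): q=0: -142; q=1: -160; q=2: -171; q=3: -185; q=4: -201; q=5: -231; q=6: -279.
Profit is highest at q = 0. Equivalently, the lowest AVC in the table is 52/3 ≈ €17.33 at q = 3, and P = €3 falls below it — price never covers variable cost, so the firm shuts down and loses only its fixed cost.

q = 0 (shut down); profit = -€142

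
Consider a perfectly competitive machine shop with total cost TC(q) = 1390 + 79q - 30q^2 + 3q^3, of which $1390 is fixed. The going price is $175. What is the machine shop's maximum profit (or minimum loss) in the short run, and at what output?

AVC = 79 - 30q + 3q^2; min AVC = $4 at q = 5. Since P = $175 ≥ min AVC, the firm produces.
With MC = 79 - 60q + 9q^2, P = MC on the upward-sloping part at q* = 8.
TR = 175·8 = 1400. TC = 1390 + 248 = 1638. Profit = 1400 − 1638 = -$238.
Shutting down would mean losing the fixed cost of $1390, so operating at a loss of $238 is better by $1152.

Profit = -$238 at q = 8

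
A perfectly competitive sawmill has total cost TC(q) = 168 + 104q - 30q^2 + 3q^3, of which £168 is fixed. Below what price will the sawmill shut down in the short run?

£29 per unit

The firm shuts down when price falls below the minimum of average variable cost. AVC = VC/q = 104 - 30q + 3q^2.
dAVC/dq = -30 + 6q = 0 gives q = 5. min AVC = 104 - 30·5 + 3·5^2 = 29.
So the shutdown price is £29.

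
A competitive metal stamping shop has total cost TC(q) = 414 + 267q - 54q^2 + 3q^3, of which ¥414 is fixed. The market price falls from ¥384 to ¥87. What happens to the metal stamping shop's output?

Output falls from 13 to 10

MC = 267 - 108q + 9q^2; the shutdown threshold is min AVC = ¥24 (at q = 9).
With P = ¥384 above the shutdown price, P = MC gives q = 13.
At P = ¥87 ≥ min AVC, set P = MC: q = 10. The firm stays open but cuts output.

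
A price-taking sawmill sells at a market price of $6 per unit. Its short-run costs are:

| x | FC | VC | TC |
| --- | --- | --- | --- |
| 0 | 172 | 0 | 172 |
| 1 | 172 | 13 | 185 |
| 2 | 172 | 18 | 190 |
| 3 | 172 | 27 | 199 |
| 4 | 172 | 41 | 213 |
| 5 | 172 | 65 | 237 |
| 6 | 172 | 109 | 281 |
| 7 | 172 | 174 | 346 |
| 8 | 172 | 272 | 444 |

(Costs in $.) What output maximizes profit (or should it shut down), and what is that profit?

x = 0 (shut down); profit = -$172

Profit at each row (π = 6x − TC): x=0: -172; x=1: -179; x=2: -178; x=3: -181; x=4: -189; x=5: -207; x=6: -245; x=7: -304; x=8: -396.
Profit is highest at x = 0. Equivalently, the lowest AVC in the table is 18/2 ≈ $9 at x = 2, and P = $6 falls below it — price never covers variable cost, so the firm shuts down and loses only its fixed cost.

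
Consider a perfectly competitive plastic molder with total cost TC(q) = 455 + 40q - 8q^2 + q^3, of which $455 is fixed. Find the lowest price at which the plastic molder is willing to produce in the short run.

The shutdown price is the minimum of AVC. VC = 40q - 8q^2 + q^3, so AVC = 40 - 8q + q^2.
dAVC/dq = -8 + 2q = 0 gives q = 4. min AVC = 40 - 8·4 + 4^2 = 24.
The firm shuts down for any P below $24.

$24 per unit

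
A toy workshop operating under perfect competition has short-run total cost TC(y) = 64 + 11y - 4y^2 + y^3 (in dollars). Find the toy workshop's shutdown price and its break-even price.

Shutdown price = min AVC. AVC = 11 - 4y + y^2, with vertex at y = 2 and minimum $7.
ATC = 64/y + 11 - 4y + y^2. Setting dATC/dy = −64/y^2 − 4 + 2y = 0 gives y = 4 (since 2·4^3 − 4·4^2 = 64).
min ATC = 64/4 + 11 − 4·4 + 4^2 = $27. That is the break-even price.
Between these two prices the firm operates at a loss; above $27 it earns a profit.

Shutdown price = $7; break-even price = $27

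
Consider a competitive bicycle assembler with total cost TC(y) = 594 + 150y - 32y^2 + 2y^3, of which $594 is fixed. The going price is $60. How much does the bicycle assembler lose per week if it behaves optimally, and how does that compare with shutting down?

Profit = -$270 at y = 9

AVC = 150 - 32y + 2y^2; min AVC = $22 at y = 8. Since P = $60 ≥ min AVC, the firm produces.
MC = 150 - 64y + 6y^2. Setting P = MC and taking the root on the rising branch gives y* = 9.
TR = 60·9 = 540. TC = 594 + 216 = 810. Profit = 540 − 810 = -$270.
That loss of $270 beats the $594 the firm would lose by shutting down; producing recovers $324 of fixed cost.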